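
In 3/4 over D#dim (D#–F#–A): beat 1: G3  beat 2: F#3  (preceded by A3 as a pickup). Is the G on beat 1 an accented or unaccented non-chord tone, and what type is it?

The harmony at that moment is D# diminished triad (D#, F#, A); G3 is not a chord tone.
It is approached by step down from A3 and left by step down to F#3.
Step in, step out in the same direction — a passing tone.
It falls on the downbeat, so it is accented.

Accented passing tone.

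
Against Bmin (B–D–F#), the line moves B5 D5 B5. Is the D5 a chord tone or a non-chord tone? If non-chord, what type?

B minor triad contains B, D, F#; D is the third, so it is a chord tone.

Chord tone (the third of B minor triad).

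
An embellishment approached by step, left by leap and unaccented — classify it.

Approach: by step. Departure: by leap. Metric position: weak.
Step in, leap out, from a weak position — an escape tone (échappée). (It is the mirror image of the appoggiatura, which leaps in and steps out on a strong beat.)

Escape tone.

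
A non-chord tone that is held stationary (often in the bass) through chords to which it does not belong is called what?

Pedal tone.

Approach: none. Departure: none — a single pitch is sustained while the chords change around it, passing through harmonies that do not contain it.
No melodic motion at all; the dissonance is created entirely by the moving harmonies against the stationary note — a pedal tone (pedal point).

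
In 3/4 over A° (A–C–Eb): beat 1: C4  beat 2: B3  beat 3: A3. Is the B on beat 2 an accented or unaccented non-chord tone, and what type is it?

The harmony at that moment is A diminished triad (A, C, Eb); B3 is not a chord tone.
It is approached by step down from C4 and left by step down to A3.
Step in, step out in the same direction — a passing tone.
It falls on a weak beat, so it is unaccented.

Unaccented passing tone.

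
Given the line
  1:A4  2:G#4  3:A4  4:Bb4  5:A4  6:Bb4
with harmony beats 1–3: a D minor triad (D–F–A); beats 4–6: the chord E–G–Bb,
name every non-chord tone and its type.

The harmony at that moment is D minor triad (D, F, A); G#4 is not a chord tone.
It is approached by step down from A4 and left by step up to A4.
Step away and step back to the same note — a neighbor tone (lower neighbor).
The harmony at that moment is E diminished triad (E, G, Bb); A4 is not a chord tone.
It is approached by step down from Bb4 and left by step up to Bb4.
Step away and step back to the same note — a neighbor tone (lower neighbor).

G#4 (beat 2) — neighbor tone; A4 (beat 5) — neighbor tone.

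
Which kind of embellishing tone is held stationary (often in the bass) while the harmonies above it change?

Approach: none. Departure: none — a single pitch is sustained while the chords change around it, passing through harmonies that do not contain it.
No melodic motion at all; the dissonance is created entirely by the moving harmonies against the stationary note — a pedal tone (pedal point).

Pedal tone.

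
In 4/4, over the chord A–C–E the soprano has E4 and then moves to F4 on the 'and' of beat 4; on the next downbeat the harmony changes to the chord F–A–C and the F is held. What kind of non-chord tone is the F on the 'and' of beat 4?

Anticipation.

The harmony at that moment is A minor triad (A, C, E); F4 is not a chord tone.
It is approached by step up from E4 and then sustained as the same pitch into the next harmony.
Arriving early and becoming a chord tone when the harmony changes — an anticipation.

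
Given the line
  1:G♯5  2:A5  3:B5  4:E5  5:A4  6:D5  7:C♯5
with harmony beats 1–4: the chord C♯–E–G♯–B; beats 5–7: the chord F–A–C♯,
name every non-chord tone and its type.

A5 (beat 2) — passing tone; D5 (beat 6) — appoggiatura.

The harmony at that moment is C♯ minor seventh chord (C♯, E, G♯, B); A5 is not a chord tone.
It is approached by step up from G♯5 and left by step up to B5.
Step in, step out in the same direction — a passing tone.
The harmony at that moment is F augmented triad (F, A, C♯); D5 is not a chord tone.
It is approached by leap up from A4 and left by step down to C♯5.
Leap in, step out — an appoggiatura.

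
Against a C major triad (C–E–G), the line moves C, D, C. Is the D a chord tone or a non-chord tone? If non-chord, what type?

The harmony at that moment is C major triad (C, E, G); D is not a chord tone.
It is approached by step up from C and left by step down to C.
Step away and step back to the same note — a neighbor tone (upper neighbor).

Non-chord tone — a neighbor tone.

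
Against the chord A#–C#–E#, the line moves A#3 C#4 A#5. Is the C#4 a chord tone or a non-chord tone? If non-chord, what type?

Chord tone (the third of A# minor triad).

A# minor triad contains A#, C#, E#; C# is the third, so it is a chord tone.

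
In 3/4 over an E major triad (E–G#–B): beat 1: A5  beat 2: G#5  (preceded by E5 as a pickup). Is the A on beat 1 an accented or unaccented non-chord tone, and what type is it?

Accented appoggiatura.

The harmony at that moment is E major triad (E, G#, B); A5 is not a chord tone.
It is approached by leap up from E5 and left by step down to G#5.
Leap in, step out — an appoggiatura.
It falls on the downbeat, so it is accented.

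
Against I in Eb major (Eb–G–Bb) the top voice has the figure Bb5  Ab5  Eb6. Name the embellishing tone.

The harmony at that moment is Eb major triad (Eb, G, Bb); Ab5 is not a chord tone.
It is approached by step down from Bb5 and left by leap up to Eb6.
Step in, leap out — an escape tone.

Ab5 is an escape tone.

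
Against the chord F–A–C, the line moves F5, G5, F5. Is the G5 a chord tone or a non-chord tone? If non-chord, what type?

The harmony at that moment is F major triad (F, A, C); G5 is not a chord tone.
It is approached by step up from F5 and left by step down to F5.
Step away and step back to the same note — a neighbor tone (upper neighbor).

Non-chord tone — a neighbor tone.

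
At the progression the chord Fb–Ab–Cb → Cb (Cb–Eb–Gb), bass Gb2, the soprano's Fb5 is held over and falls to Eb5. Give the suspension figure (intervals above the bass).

7–6 suspension.

At the second chord the bass is Gb2. The suspended Fb5 lies a seventh above the bass; after resolving down by step to Eb5, the interval above the bass becomes a sixth.
Suspension figures are named by those two intervals: 7–6.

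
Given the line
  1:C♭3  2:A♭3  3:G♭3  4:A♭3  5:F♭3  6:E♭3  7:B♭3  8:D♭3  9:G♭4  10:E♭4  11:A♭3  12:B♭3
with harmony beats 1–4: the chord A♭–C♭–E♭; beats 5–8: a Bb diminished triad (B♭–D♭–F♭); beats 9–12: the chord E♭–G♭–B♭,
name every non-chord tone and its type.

The harmony at that moment is A♭ minor triad (A♭, C♭, E♭); G♭3 is not a chord tone.
It is approached by step down from A♭3 and left by step up to A♭3.
Step away and step back to the same note — a neighbor tone (lower neighbor).
The harmony at that moment is B♭ diminished triad (B♭, D♭, F♭); E♭3 is not a chord tone.
It is approached by step down from F♭3 and left by leap up to B♭3.
Step in, leap out — an escape tone.
The harmony at that moment is E♭ minor triad (E♭, G♭, B♭); A♭3 is not a chord tone.
It is approached by leap down from E♭4 and left by step up to B♭3.
Leap in, step out — an appoggiatura.

G♭3 (beat 3) — neighbor tone; E♭3 (beat 6) — escape tone; A♭3 (beat 11) — appoggiatura.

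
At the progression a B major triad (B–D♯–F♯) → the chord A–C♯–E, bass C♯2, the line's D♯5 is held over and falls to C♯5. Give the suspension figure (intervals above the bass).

At the second chord the bass is C♯2. The suspended D♯5 lies a ninth above the bass; after resolving down by step to C♯5, the interval above the bass becomes an octave.
Suspension figures are named by those two intervals: 9–8.

9–8 suspension.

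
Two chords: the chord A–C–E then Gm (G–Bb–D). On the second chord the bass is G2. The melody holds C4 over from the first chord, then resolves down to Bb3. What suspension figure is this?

At the second chord the bass is G2. The suspended C4 lies a fourth above the bass; after resolving down by step to Bb3, the interval above the bass becomes a third.
Suspension figures are named by those two intervals: 4–3.

4–3 suspension.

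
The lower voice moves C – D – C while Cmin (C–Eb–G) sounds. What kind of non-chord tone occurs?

D is a neighbor tone.

The harmony at that moment is C minor triad (C, Eb, G); D is not a chord tone.
It is approached by step up from C and left by step down to C.
Step away and step back to the same note — a neighbor tone (upper neighbor).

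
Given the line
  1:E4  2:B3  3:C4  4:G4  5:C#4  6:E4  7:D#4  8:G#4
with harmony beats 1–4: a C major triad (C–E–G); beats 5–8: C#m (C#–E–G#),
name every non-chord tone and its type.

B3 (beat 2) — appoggiatura; D#4 (beat 7) — escape tone.

The harmony at that moment is C major triad (C, E, G); B3 is not a chord tone.
It is approached by leap down from E4 and left by step up to C4.
Leap in, step out — an appoggiatura.
The harmony at that moment is C# minor triad (C#, E, G#); D#4 is not a chord tone.
It is approached by step down from E4 and left by leap up to G#4.
Step in, leap out — an escape tone.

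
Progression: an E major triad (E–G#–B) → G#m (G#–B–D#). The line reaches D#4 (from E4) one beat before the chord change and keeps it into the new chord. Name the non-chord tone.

The harmony at that moment is E major triad (E, G#, B); D#4 is not a chord tone.
It is approached by step down from E4 and then sustained as the same pitch into the next harmony.
Arriving early and becoming a chord tone when the harmony changes — an anticipation.

D#4 is an anticipation.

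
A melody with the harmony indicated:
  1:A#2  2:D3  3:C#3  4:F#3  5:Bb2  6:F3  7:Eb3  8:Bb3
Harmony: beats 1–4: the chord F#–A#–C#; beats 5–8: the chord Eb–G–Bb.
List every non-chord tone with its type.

The harmony at that moment is F# major triad (F#, A#, C#); D3 is not a chord tone.
It is approached by leap up from A#2 and left by step down to C#3.
Leap in, step out — an appoggiatura.
The harmony at that moment is Eb major triad (Eb, G, Bb); F3 is not a chord tone.
It is approached by leap up from Bb2 and left by step down to Eb3.
Leap in, step out — an appoggiatura.

D3 (beat 2) — appoggiatura; F3 (beat 6) — appoggiatura.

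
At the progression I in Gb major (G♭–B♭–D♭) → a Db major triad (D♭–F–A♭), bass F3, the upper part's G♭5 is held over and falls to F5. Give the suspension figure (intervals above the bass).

9–8 suspension.

At the second chord the bass is F3. The suspended G♭5 lies a ninth above the bass; after resolving down by step to F5, the interval above the bass becomes an octave.
Suspension figures are named by those two intervals: 9–8.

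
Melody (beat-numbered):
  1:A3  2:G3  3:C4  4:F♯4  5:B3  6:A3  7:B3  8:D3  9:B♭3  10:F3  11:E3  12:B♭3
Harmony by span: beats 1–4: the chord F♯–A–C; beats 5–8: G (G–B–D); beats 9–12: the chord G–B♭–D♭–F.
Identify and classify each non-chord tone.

G3 (beat 2) — escape tone; A3 (beat 6) — neighbor tone; E3 (beat 11) — escape tone.

The harmony at that moment is F♯ diminished triad (F♯, A, C); G3 is not a chord tone.
It is approached by step down from A3 and left by leap up to C4.
Step in, leap out — an escape tone.
The harmony at that moment is G major triad (G, B, D); A3 is not a chord tone.
It is approached by step down from B3 and left by step up to B3.
Step away and step back to the same note — a neighbor tone (lower neighbor).
The harmony at that moment is G half-diminished seventh chord (G, B♭, D♭, F); E3 is not a chord tone.
It is approached by step down from F3 and left by leap up to B♭3.
Step in, leap out — an escape tone.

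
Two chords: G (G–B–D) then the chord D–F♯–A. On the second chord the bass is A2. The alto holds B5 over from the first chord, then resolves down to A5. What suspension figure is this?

At the second chord the bass is A2. The suspended B5 lies a ninth above the bass; after resolving down by step to A5, the interval above the bass becomes an octave.
Suspension figures are named by those two intervals: 9–8.

9–8 suspension.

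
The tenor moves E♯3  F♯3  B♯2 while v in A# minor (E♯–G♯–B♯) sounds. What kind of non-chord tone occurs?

The harmony at that moment is E♯ minor triad (E♯, G♯, B♯); F♯3 is not a chord tone.
It is approached by step up from E♯3 and left by leap down to B♯2.
Step in, leap out — an escape tone.

F♯3 is an escape tone.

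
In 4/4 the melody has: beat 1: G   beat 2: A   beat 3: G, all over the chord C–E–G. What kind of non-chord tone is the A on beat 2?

Upper neighbor tone.

The harmony at that moment is C major triad (C, E, G); A is not a chord tone.
It is approached by step up from G and left by step down to G.
Step away and step back to the same note — a neighbor tone (upper neighbor).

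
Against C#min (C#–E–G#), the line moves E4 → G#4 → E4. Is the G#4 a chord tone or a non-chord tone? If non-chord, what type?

C# minor triad contains C#, E, G#; G# is the fifth, so it is a chord tone.

Chord tone (the fifth of C# minor triad).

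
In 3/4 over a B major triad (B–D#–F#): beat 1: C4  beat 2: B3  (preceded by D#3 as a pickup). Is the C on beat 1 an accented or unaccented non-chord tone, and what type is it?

Accented appoggiatura.

The harmony at that moment is B major triad (B, D#, F#); C4 is not a chord tone.
It is approached by leap up from D#3 and left by step down to B3.
Leap in, step out — an appoggiatura.
It falls on the downbeat, so it is accented.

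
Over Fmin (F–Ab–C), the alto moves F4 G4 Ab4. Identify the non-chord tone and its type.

The harmony at that moment is F minor triad (F, Ab, C); G4 is not a chord tone.
It is approached by step up from F4 and left by step up to Ab4.
Step in, step out in the same direction — a passing tone.

G4 is a passing tone.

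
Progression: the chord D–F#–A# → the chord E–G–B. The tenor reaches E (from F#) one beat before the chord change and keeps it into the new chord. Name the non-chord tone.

The harmony at that moment is D augmented triad (D, F#, A#); E is not a chord tone.
It is approached by step down from F# and then sustained as the same pitch into the next harmony.
Arriving early and becoming a chord tone when the harmony changes — an anticipation.

E is an anticipation.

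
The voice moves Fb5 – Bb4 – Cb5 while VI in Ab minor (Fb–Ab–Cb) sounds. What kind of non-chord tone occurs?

The harmony at that moment is Fb major triad (Fb, Ab, Cb); Bb4 is not a chord tone.
It is approached by leap down from Fb5 and left by step up to Cb5.
Leap in, step out — an appoggiatura.

Bb4 is an appoggiatura.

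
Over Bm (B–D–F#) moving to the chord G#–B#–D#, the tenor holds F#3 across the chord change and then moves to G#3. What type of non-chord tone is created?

The harmony at that moment is G# major triad (G#, B#, D#); F#3 is not a chord tone.
It is held over (the same pitch as the preceding F#3) and left by step up to G#3.
Held over from the previous chord and resolving up by step — a retardation.

F#3 is a retardation.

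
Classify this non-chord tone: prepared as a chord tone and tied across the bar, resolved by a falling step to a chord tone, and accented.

Approach: by preparation — the pitch is first a chord tone, then held (tied or repeated) while the harmony changes under it. Departure: down by step. Metric position: strong.
A prepared dissonance that resolves downward by step — a suspension. (The same figure resolving upward would be a retardation.)

Suspension.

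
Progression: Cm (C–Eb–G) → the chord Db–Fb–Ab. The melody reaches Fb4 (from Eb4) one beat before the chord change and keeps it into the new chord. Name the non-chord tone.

Fb4 is an anticipation.

The harmony at that moment is C minor triad (C, Eb, G); Fb4 is not a chord tone.
It is approached by step up from Eb4 and then sustained as the same pitch into the next harmony.
Arriving early and becoming a chord tone when the harmony changes — an anticipation.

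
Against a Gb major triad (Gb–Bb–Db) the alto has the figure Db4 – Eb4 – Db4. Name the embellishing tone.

Eb4 is a neighbor tone.

The harmony at that moment is Gb major triad (Gb, Bb, Db); Eb4 is not a chord tone.
It is approached by step up from Db4 and left by step down to Db4.
Step away and step back to the same note — a neighbor tone (upper neighbor).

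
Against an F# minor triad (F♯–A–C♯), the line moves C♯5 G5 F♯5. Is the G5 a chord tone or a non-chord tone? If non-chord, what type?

The harmony at that moment is F♯ minor triad (F♯, A, C♯); G5 is not a chord tone.
It is approached by leap up from C♯5 and left by step down to F♯5.
Leap in, step out — an appoggiatura.

Non-chord tone — an appoggiatura.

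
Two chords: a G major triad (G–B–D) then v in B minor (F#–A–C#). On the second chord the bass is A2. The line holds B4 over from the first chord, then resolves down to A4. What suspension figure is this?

9–8 suspension.

At the second chord the bass is A2. The suspended B4 lies a ninth above the bass; after resolving down by step to A4, the interval above the bass becomes an octave.
Suspension figures are named by those two intervals: 9–8.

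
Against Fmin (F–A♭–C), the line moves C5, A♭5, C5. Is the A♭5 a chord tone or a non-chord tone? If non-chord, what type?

Chord tone (the third of F minor triad).

F minor triad contains F, A♭, C; A♭ is the third, so it is a chord tone.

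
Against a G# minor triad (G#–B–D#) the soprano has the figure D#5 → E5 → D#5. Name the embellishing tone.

The harmony at that moment is G# minor triad (G#, B, D#); E5 is not a chord tone.
It is approached by step up from D#5 and left by step down to D#5.
Step away and step back to the same note — a neighbor tone (upper neighbor).

E5 is a neighbor tone.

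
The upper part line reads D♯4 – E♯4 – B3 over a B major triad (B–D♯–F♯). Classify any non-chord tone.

E♯4 is an escape tone.

The harmony at that moment is B major triad (B, D♯, F♯); E♯4 is not a chord tone.
It is approached by step up from D♯4 and left by leap down to B3.
Step in, leap out — an escape tone.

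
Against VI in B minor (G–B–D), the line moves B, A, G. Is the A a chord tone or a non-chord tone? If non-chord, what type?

Non-chord tone — a passing tone.

The harmony at that moment is G major triad (G, B, D); A is not a chord tone.
It is approached by step down from B and left by step down to G.
Step in, step out in the same direction — a passing tone.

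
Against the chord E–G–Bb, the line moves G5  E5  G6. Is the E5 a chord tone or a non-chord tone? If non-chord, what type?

Chord tone (the root of E diminished triad).

E diminished triad contains E, G, Bb; E is the root, so it is a chord tone.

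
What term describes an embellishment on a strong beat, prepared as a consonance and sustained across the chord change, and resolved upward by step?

Approach: by preparation — the pitch is first a chord tone, then held (tied or repeated) while the harmony changes under it. Departure: up by step. Metric position: strong.
A prepared dissonance that resolves upward by step — a retardation. (The same figure resolving downward would be a suspension.)

Retardation.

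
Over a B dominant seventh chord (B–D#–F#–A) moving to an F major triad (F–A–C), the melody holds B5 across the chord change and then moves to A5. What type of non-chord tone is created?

The harmony at that moment is F major triad (F, A, C); B5 is not a chord tone.
It is held over (the same pitch as the preceding B5) and left by step down to A5.
Held over from the previous chord and resolving down by step — a suspension.

B5 is a suspension.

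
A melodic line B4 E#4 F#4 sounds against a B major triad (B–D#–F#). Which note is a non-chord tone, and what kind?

The harmony at that moment is B major triad (B, D#, F#); E#4 is not a chord tone.
It is approached by leap down from B4 and left by step up to F#4.
Leap in, step out — an appoggiatura.

E#4 is an appoggiatura.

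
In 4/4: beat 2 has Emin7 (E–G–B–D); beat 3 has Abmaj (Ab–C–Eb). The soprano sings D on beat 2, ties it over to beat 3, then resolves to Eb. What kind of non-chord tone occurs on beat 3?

The harmony at that moment is Ab major triad (Ab, C, Eb); D is not a chord tone.
It is held over (the same pitch as the preceding D) and left by step up to Eb.
Held over from the previous chord and resolving up by step — a retardation.

Retardation.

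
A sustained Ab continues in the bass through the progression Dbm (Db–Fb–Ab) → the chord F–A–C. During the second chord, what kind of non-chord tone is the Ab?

The harmony at that moment is F major triad (F, A, C); Ab is not a chord tone.
It is held over (the same pitch as the preceding Ab) and then sustained as the same pitch into the next harmony.
Sustained through a change of harmony — a pedal tone.

Pedal tone (pedal point).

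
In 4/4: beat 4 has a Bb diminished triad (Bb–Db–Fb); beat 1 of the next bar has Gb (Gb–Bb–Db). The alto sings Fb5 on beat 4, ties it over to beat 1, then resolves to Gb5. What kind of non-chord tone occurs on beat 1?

The harmony at that moment is Gb major triad (Gb, Bb, Db); Fb5 is not a chord tone.
It is held over (the same pitch as the preceding Fb5) and left by step up to Gb5.
Held over from the previous chord and resolving up by step — a retardation.

Retardation.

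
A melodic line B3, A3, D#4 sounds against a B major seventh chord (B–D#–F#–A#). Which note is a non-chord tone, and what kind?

The harmony at that moment is B major seventh chord (B, D#, F#, A#); A3 is not a chord tone.
It is approached by step down from B3 and left by leap up to D#4.
Step in, leap out — an escape tone.

A3 is an escape tone.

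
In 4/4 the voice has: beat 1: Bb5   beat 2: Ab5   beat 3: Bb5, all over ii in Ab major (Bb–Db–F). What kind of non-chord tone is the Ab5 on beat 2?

The harmony at that moment is Bb minor triad (Bb, Db, F); Ab5 is not a chord tone.
It is approached by step down from Bb5 and left by step up to Bb5.
Step away and step back to the same note — a neighbor tone (lower neighbor).

Lower neighbor tone.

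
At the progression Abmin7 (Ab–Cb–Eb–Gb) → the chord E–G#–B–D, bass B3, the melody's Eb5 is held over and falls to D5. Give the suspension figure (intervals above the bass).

4–3 suspension.

At the second chord the bass is B3. The suspended Eb5 lies a fourth above the bass; after resolving down by step to D5, the interval above the bass becomes a third.
Suspension figures are named by those two intervals: 4–3.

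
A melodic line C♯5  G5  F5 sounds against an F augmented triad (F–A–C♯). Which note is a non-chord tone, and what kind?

G5 is an appoggiatura.

The harmony at that moment is F augmented triad (F, A, C♯); G5 is not a chord tone.
It is approached by leap up from C♯5 and left by step down to F5.
Leap in, step out — an appoggiatura.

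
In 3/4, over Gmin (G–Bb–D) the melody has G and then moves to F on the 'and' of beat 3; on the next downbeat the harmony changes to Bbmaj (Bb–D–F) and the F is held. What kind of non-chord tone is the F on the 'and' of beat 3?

Anticipation.

The harmony at that moment is G minor triad (G, Bb, D); F is not a chord tone.
It is approached by step down from G and then sustained as the same pitch into the next harmony.
Arriving early and becoming a chord tone when the harmony changes — an anticipation.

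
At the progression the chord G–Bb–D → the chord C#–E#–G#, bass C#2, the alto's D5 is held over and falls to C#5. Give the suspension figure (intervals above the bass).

At the second chord the bass is C#2. The suspended D5 lies a ninth above the bass; after resolving down by step to C#5, the interval above the bass becomes an octave.
Suspension figures are named by those two intervals: 9–8.

9–8 suspension.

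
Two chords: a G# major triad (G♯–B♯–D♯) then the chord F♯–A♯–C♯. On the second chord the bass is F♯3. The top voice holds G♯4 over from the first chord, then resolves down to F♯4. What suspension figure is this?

At the second chord the bass is F♯3. The suspended G♯4 lies a ninth above the bass; after resolving down by step to F♯4, the interval above the bass becomes an octave.
Suspension figures are named by those two intervals: 9–8.

9–8 suspension.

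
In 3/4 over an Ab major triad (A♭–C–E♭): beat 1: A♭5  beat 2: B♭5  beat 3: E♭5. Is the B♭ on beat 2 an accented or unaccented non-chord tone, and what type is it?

Unaccented escape tone.

The harmony at that moment is A♭ major triad (A♭, C, E♭); B♭5 is not a chord tone.
It is approached by step up from A♭5 and left by leap down to E♭5.
Step in, leap out — an escape tone.
It falls on a weak beat, so it is unaccented.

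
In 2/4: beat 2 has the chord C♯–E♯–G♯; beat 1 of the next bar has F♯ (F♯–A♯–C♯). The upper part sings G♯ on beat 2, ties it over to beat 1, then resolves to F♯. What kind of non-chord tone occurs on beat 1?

Suspension.

The harmony at that moment is F♯ major triad (F♯, A♯, C♯); G♯ is not a chord tone.
It is held over (the same pitch as the preceding G♯) and left by step down to F♯.
Held over from the previous chord and resolving down by step — a suspension.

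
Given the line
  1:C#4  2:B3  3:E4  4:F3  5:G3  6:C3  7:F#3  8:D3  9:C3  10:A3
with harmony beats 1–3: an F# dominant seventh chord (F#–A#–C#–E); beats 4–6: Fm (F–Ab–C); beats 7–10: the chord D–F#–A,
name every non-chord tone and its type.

The harmony at that moment is F# dominant seventh chord (F#, A#, C#, E); B3 is not a chord tone.
It is approached by step down from C#4 and left by leap up to E4.
Step in, leap out — an escape tone.
The harmony at that moment is F minor triad (F, Ab, C); G3 is not a chord tone.
It is approached by step up from F3 and left by leap down to C3.
Step in, leap out — an escape tone.
The harmony at that moment is D major triad (D, F#, A); C3 is not a chord tone.
It is approached by step down from D3 and left by leap up to A3.
Step in, leap out — an escape tone.

B3 (beat 2) — escape tone; G3 (beat 5) — escape tone; C3 (beat 9) — escape tone.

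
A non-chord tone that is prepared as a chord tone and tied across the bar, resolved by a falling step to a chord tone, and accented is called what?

Suspension.

Approach: by preparation — the pitch is first a chord tone, then held (tied or repeated) while the harmony changes under it. Departure: down by step. Metric position: strong.
A prepared dissonance that resolves downward by step — a suspension. (The same figure resolving upward would be a retardation.)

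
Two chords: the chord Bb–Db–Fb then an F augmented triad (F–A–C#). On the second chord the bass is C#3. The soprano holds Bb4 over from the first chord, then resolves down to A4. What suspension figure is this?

7–6 suspension.

At the second chord the bass is C#3. The suspended Bb4 lies a seventh above the bass; after resolving down by step to A4, the interval above the bass becomes a sixth.
Suspension figures are named by those two intervals: 7–6.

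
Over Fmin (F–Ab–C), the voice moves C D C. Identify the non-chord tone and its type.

The harmony at that moment is F minor triad (F, Ab, C); D is not a chord tone.
It is approached by step up from C and left by step down to C.
Step away and step back to the same note — a neighbor tone (upper neighbor).

D is a neighbor tone.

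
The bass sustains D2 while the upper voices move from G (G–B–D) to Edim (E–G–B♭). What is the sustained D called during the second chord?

Pedal tone (pedal point).

The harmony at that moment is E diminished triad (E, G, B♭); D2 is not a chord tone.
It is held over (the same pitch as the preceding D2) and then sustained as the same pitch into the next harmony.
Sustained through a change of harmony — a pedal tone.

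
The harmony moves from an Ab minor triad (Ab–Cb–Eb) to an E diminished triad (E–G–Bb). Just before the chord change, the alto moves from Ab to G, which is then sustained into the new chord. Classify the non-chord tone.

G is an anticipation.

The harmony at that moment is Ab minor triad (Ab, Cb, Eb); G is not a chord tone.
It is approached by step down from Ab and then sustained as the same pitch into the next harmony.
Arriving early and becoming a chord tone when the harmony changes — an anticipation.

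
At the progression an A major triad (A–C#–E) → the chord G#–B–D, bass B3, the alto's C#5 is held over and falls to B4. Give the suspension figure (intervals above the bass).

At the second chord the bass is B3. The suspended C#5 lies a ninth above the bass; after resolving down by step to B4, the interval above the bass becomes an octave.
Suspension figures are named by those two intervals: 9–8.

9–8 suspension.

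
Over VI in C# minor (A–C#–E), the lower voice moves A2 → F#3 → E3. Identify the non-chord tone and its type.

The harmony at that moment is A major triad (A, C#, E); F#3 is not a chord tone.
It is approached by leap up from A2 and left by step down to E3.
Leap in, step out — an appoggiatura.

F#3 is an appoggiatura.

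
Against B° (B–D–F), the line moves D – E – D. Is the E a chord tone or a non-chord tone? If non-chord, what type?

Non-chord tone — a neighbor tone.

The harmony at that moment is B diminished triad (B, D, F); E is not a chord tone.
It is approached by step up from D and left by step down to D.
Step away and step back to the same note — a neighbor tone (upper neighbor).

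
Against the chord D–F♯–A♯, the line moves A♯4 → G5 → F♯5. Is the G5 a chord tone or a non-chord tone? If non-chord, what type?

Non-chord tone — an appoggiatura.

The harmony at that moment is D augmented triad (D, F♯, A♯); G5 is not a chord tone.
It is approached by leap up from A♯4 and left by step down to F♯5.
Leap in, step out — an appoggiatura.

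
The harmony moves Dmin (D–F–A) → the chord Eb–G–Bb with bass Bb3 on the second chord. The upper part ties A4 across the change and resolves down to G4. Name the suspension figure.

7–6 suspension.

At the second chord the bass is Bb3. The suspended A4 lies a seventh above the bass; after resolving down by step to G4, the interval above the bass becomes a sixth.
Suspension figures are named by those two intervals: 7–6.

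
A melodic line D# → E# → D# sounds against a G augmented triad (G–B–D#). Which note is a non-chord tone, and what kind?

E# is a neighbor tone.

The harmony at that moment is G augmented triad (G, B, D#); E# is not a chord tone.
It is approached by step up from D# and left by step down to D#.
Step away and step back to the same note — a neighbor tone (upper neighbor).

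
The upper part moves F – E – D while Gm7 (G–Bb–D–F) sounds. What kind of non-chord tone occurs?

The harmony at that moment is G minor seventh chord (G, Bb, D, F); E is not a chord tone.
It is approached by step down from F and left by step down to D.
Step in, step out in the same direction — a passing tone.

E is a passing tone.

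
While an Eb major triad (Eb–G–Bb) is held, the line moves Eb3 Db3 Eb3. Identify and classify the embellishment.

Db3 is a neighbor tone.

The harmony at that moment is Eb major triad (Eb, G, Bb); Db3 is not a chord tone.
It is approached by step down from Eb3 and left by step up to Eb3.
Step away and step back to the same note — a neighbor tone (lower neighbor).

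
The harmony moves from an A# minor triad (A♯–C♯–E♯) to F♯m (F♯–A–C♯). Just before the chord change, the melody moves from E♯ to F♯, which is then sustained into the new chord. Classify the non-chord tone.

The harmony at that moment is A♯ minor triad (A♯, C♯, E♯); F♯ is not a chord tone.
It is approached by step up from E♯ and then sustained as the same pitch into the next harmony.
Arriving early and becoming a chord tone when the harmony changes — an anticipation.

F♯ is an anticipation.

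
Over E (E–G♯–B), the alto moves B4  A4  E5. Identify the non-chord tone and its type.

A4 is an escape tone.

The harmony at that moment is E major triad (E, G♯, B); A4 is not a chord tone.
It is approached by step down from B4 and left by leap up to E5.
Step in, leap out — an escape tone.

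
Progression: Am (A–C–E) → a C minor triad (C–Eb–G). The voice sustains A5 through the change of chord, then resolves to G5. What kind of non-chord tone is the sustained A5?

A5 is a suspension.

The harmony at that moment is C minor triad (C, Eb, G); A5 is not a chord tone.
It is held over (the same pitch as the preceding A5) and left by step down to G5.
Held over from the previous chord and resolving down by step — a suspension.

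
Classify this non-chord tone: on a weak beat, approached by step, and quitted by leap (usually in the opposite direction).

Escape tone.

Approach: by step. Departure: by leap. Metric position: weak.
Step in, leap out, from a weak position — an escape tone (échappée). (It is the mirror image of the appoggiatura, which leaps in and steps out on a strong beat.)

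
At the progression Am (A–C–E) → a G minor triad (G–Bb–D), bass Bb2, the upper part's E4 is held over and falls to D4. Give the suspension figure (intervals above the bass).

4–3 suspension.

At the second chord the bass is Bb2. The suspended E4 lies a fourth above the bass; after resolving down by step to D4, the interval above the bass becomes a third.
Suspension figures are named by those two intervals: 4–3.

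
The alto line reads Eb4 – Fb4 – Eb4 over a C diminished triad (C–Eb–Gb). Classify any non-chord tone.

The harmony at that moment is C diminished triad (C, Eb, Gb); Fb4 is not a chord tone.
It is approached by step up from Eb4 and left by step down to Eb4.
Step away and step back to the same note — a neighbor tone (upper neighbor).

Fb4 is a neighbor tone.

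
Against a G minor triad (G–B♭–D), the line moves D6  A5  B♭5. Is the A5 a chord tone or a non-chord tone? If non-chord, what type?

The harmony at that moment is G minor triad (G, B♭, D); A5 is not a chord tone.
It is approached by leap down from D6 and left by step up to B♭5.
Leap in, step out — an appoggiatura.

Non-chord tone — an appoggiatura.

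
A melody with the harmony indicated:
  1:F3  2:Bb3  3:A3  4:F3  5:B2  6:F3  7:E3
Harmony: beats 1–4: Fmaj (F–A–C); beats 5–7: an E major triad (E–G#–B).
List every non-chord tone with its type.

Bb3 (beat 2) — appoggiatura; F3 (beat 6) — appoggiatura.

The harmony at that moment is F major triad (F, A, C); Bb3 is not a chord tone.
It is approached by leap up from F3 and left by step down to A3.
Leap in, step out — an appoggiatura.
The harmony at that moment is E major triad (E, G#, B); F3 is not a chord tone.
It is approached by leap up from B2 and left by step down to E3.
Leap in, step out — an appoggiatura.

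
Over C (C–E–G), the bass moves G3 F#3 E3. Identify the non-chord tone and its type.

F#3 is a passing tone.

The harmony at that moment is C major triad (C, E, G); F#3 is not a chord tone.
It is approached by step down from G3 and left by step down to E3.
Step in, step out in the same direction — a passing tone.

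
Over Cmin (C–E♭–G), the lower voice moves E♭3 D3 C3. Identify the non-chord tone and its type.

The harmony at that moment is C minor triad (C, E♭, G); D3 is not a chord tone.
It is approached by step down from E♭3 and left by step down to C3.
Step in, step out in the same direction — a passing tone.

D3 is a passing tone.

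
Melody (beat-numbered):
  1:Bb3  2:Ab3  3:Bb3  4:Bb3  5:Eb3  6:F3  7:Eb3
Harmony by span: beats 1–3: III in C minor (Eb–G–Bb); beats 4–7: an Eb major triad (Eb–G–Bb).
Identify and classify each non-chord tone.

Ab3 (beat 2) — neighbor tone; F3 (beat 6) — neighbor tone.

The harmony at that moment is Eb major triad (Eb, G, Bb); Ab3 is not a chord tone.
It is approached by step down from Bb3 and left by step up to Bb3.
Step away and step back to the same note — a neighbor tone (lower neighbor).
The harmony at that moment is Eb major triad (Eb, G, Bb); F3 is not a chord tone.
It is approached by step up from Eb3 and left by step down to Eb3.
Step away and step back to the same note — a neighbor tone (upper neighbor).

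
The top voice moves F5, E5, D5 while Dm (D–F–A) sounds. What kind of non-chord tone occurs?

The harmony at that moment is D minor triad (D, F, A); E5 is not a chord tone.
It is approached by step down from F5 and left by step down to D5.
Step in, step out in the same direction — a passing tone.

E5 is a passing tone.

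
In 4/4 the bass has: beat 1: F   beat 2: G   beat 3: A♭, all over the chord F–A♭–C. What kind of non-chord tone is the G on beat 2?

The harmony at that moment is F minor triad (F, A♭, C); G is not a chord tone.
It is approached by step up from F and left by step up to A♭.
Step in, step out in the same direction — a passing tone.

Passing tone.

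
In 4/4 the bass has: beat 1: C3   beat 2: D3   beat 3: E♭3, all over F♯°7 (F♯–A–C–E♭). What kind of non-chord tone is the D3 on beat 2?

Passing tone.

The harmony at that moment is F♯ diminished seventh chord (F♯, A, C, E♭); D3 is not a chord tone.
It is approached by step up from C3 and left by step up to E♭3.
Step in, step out in the same direction — a passing tone.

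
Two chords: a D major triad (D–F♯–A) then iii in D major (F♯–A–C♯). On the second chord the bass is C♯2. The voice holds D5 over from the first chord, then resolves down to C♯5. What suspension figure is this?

9–8 suspension.

At the second chord the bass is C♯2. The suspended D5 lies a ninth above the bass; after resolving down by step to C♯5, the interval above the bass becomes an octave.
Suspension figures are named by those two intervals: 9–8.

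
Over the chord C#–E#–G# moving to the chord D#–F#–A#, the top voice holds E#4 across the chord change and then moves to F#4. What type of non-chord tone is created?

E#4 is a retardation.

The harmony at that moment is D# minor triad (D#, F#, A#); E#4 is not a chord tone.
It is held over (the same pitch as the preceding E#4) and left by step up to F#4.
Held over from the previous chord and resolving up by step — a retardation.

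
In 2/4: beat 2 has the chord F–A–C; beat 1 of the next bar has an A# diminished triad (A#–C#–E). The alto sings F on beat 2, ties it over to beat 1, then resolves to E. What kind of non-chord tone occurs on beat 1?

Suspension.

The harmony at that moment is A# diminished triad (A#, C#, E); F is not a chord tone.
It is held over (the same pitch as the preceding F) and left by step down to E.
Held over from the previous chord and resolving down by step — a suspension.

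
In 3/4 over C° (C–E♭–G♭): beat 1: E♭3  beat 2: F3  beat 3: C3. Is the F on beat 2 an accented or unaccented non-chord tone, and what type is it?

Unaccented escape tone.

The harmony at that moment is C diminished triad (C, E♭, G♭); F3 is not a chord tone.
It is approached by step up from E♭3 and left by leap down to C3.
Step in, leap out — an escape tone.
It falls on a weak beat, so it is unaccented.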